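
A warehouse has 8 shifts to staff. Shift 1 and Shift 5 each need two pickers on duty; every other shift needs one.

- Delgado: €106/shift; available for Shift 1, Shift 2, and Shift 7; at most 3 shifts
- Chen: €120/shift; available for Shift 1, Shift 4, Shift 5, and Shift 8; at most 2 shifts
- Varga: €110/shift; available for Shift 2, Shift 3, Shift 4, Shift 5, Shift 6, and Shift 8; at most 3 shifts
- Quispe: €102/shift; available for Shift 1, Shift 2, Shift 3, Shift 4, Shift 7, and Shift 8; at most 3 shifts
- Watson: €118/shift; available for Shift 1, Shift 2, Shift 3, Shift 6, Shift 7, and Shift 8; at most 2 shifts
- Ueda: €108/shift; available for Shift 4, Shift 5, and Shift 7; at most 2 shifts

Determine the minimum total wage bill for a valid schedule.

€1060

Picking the cheapest available picker for each shift independently would cost €1046, but that ignores the shift limits.
An optimal schedule: Shift 1→Quispe+Delgado, Shift 2→Delgado, Shift 3→Quispe, Shift 4→Ueda, Shift 5→Ueda+Varga, Shift 6→Varga, Shift 7→Delgado, Shift 8→Quispe.
Total: 102 + 106 + 106 + 102 + 108 + 108 + 110 + 110 + 106 + 102 = €1060.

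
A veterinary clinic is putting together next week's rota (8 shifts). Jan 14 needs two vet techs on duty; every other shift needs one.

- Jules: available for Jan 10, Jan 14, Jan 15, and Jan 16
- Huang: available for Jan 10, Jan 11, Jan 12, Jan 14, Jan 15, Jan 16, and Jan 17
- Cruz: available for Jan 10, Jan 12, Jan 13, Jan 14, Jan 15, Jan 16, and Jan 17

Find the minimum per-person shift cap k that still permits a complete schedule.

3

With 3 vet techs and 9 worker-slots to fill, someone must work at least ⌈9/3⌉ = 3 shifts, so k ≥ 3.
k = 3 works: Jan 10→Jules, Jan 11→Huang, Jan 12→Huang, Jan 13→Cruz, Jan 14→Jules+Cruz, Jan 15→Jules, Jan 16→Cruz, Jan 17→Huang.
Loads: Jules 3, Huang 3, Cruz 3 — all ≤ 3.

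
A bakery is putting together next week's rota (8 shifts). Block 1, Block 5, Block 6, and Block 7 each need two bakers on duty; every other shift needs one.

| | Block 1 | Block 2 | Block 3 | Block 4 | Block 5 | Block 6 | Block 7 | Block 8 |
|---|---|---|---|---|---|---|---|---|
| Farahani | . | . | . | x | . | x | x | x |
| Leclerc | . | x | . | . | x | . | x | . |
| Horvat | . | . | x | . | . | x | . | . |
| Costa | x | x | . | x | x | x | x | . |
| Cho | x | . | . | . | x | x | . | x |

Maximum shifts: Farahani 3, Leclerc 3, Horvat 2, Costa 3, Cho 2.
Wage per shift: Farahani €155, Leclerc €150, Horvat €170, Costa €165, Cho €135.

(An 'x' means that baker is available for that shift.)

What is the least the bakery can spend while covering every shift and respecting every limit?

€1850

Block 1 can only be covered by Costa and Cho, so that assignment is forced.
Block 3 can only be covered by Horvat, so that assignment is forced.
Picking the cheapest available baker for each shift independently would cost €1790, but that ignores the shift limits.
An optimal schedule: Block 1→Cho+Costa, Block 2→Leclerc, Block 3→Horvat, Block 4→Farahani, Block 5→Leclerc+Costa, Block 6→Farahani+Costa, Block 7→Leclerc+Farahani, Block 8→Cho.
Total: 135 + 165 + 150 + 170 + 155 + 150 + 165 + 155 + 165 + 150 + 155 + 135 = €1850.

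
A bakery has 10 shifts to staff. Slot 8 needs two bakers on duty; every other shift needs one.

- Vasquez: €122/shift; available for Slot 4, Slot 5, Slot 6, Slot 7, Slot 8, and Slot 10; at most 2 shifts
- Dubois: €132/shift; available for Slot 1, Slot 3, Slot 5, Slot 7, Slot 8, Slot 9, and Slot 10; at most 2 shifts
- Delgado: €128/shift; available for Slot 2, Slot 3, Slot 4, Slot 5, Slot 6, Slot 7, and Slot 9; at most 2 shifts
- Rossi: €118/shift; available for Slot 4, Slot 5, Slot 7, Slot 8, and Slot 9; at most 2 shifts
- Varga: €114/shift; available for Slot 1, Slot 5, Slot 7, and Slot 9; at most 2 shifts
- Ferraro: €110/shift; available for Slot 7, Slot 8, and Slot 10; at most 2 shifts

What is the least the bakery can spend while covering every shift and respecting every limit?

€1316

Slot 2 can only be covered by Delgado, so that assignment is forced.
Picking the cheapest available baker for each shift independently would cost €1286, but that ignores the shift limits.
An optimal schedule: Slot 1→Varga, Slot 2→Delgado, Slot 3→Delgado, Slot 4→Rossi, Slot 5→Rossi, Slot 6→Vasquez, Slot 7→Ferraro, Slot 8→Vasquez+Dubois, Slot 9→Varga, Slot 10→Ferraro.
Total: 114 + 128 + 128 + 118 + 118 + 122 + 110 + 122 + 132 + 114 + 110 = €1316.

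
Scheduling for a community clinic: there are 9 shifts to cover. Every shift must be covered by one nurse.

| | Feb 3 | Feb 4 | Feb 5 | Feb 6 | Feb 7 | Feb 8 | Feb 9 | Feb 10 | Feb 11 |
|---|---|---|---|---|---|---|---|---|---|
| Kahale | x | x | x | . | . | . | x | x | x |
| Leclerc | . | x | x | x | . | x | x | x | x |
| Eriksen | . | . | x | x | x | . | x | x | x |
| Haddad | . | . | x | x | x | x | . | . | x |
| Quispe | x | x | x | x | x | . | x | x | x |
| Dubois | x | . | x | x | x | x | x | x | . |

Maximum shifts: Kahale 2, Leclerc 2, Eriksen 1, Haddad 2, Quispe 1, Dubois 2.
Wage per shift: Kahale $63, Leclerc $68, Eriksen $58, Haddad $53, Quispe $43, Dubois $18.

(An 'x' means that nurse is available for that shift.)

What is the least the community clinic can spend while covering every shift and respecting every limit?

Picking the cheapest available nurse for each shift independently would cost $212, but that ignores the shift limits.
An optimal schedule: Feb 3→Dubois, Feb 4→Quispe, Feb 5→Leclerc, Feb 6→Haddad, Feb 7→Haddad, Feb 8→Dubois, Feb 9→Eriksen, Feb 10→Kahale, Feb 11→Kahale.
Total: 18 + 43 + 68 + 53 + 53 + 18 + 58 + 63 + 63 = $437.

$437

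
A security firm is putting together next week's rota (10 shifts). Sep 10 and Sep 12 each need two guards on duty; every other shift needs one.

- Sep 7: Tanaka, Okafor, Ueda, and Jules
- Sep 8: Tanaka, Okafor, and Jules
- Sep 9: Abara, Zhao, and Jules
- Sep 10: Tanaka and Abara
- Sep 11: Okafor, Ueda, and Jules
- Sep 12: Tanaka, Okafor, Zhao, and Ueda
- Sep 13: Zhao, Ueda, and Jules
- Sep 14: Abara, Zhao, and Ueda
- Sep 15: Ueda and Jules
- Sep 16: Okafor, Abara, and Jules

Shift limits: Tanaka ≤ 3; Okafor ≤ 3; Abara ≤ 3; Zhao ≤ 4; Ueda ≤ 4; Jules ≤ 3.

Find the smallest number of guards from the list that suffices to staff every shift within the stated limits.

12 slots to fill and no one can take more than 4, so at least ⌈12/4⌉ = 3 guards are needed.
Any 3 guards together have capacity at most 4+4+3 = 11 < 12 slots, so 3 can never suffice.
Tanaka, Okafor, Abara, and Ueda alone can cover everything: Sep 7→Tanaka, Sep 8→Tanaka, Sep 9→Abara, Sep 10→Tanaka+Abara, Sep 11→Okafor, Sep 12→Okafor+Ueda, Sep 13→Ueda, Sep 14→Abara, Sep 15→Ueda, Sep 16→Okafor.

4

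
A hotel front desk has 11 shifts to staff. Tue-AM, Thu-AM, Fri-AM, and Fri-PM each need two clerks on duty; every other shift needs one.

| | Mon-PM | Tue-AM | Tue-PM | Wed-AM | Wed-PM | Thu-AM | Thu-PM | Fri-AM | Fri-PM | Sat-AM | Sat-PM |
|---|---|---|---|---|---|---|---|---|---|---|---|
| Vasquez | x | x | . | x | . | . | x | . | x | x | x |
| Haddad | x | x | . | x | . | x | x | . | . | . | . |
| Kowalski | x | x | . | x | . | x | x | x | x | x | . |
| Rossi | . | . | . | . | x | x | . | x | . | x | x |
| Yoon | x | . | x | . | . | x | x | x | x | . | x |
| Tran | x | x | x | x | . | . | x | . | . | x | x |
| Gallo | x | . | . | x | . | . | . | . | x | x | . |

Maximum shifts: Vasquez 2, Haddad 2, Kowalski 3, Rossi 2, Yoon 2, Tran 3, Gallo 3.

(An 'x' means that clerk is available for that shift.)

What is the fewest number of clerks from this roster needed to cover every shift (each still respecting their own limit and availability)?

6

15 slots to fill and no one can take more than 3, so at least ⌈15/3⌉ = 5 clerks are needed.
Any 5 clerks together have capacity at most 3+3+3+2+2 = 13 < 15 slots, so 5 can never suffice.
Vasquez, Haddad, Kowalski, Rossi, Tran, and Gallo alone can cover everything: Mon-PM→Gallo, Tue-AM→Haddad+Tran, Tue-PM→Tran, Wed-AM→Gallo, Wed-PM→Rossi, Thu-AM→Haddad+Kowalski, Thu-PM→Tran, Fri-AM→Kowalski+Rossi, Fri-PM→Vasquez+Kowalski, Sat-AM→Gallo, Sat-PM→Vasquez.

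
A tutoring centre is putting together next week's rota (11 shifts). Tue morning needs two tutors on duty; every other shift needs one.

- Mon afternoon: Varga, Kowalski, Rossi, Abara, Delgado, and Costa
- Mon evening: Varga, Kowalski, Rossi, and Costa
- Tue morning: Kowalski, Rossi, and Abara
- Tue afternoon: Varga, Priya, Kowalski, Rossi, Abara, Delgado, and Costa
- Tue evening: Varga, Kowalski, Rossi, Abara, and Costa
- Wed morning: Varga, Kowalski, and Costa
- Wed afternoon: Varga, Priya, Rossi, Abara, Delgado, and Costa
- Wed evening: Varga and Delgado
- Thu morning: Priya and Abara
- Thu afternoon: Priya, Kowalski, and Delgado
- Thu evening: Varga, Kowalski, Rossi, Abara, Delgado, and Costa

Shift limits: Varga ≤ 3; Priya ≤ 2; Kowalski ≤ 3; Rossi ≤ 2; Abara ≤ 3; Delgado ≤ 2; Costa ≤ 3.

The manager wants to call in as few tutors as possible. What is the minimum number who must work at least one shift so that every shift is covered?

12 slots to fill and no one can take more than 3, so at least ⌈12/3⌉ = 4 tutors are needed.
Varga, Kowalski, Abara, and Costa alone can cover everything: Mon afternoon→Kowalski, Mon evening→Varga, Tue morning→Kowalski+Abara, Tue afternoon→Costa, Tue evening→Costa, Wed morning→Varga, Wed afternoon→Abara, Wed evening→Varga, Thu morning→Abara, Thu afternoon→Kowalski, Thu evening→Costa.

4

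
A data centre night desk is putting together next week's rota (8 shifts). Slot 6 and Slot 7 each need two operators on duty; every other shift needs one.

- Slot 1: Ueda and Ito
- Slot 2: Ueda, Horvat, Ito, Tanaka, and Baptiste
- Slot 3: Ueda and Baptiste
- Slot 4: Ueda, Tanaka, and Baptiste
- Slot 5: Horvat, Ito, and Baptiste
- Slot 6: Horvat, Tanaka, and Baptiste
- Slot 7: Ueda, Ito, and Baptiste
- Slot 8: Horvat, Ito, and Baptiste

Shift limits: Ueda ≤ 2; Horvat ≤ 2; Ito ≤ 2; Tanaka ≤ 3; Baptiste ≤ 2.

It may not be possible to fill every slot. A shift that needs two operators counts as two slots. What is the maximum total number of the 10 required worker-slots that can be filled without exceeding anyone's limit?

10

Total capacity across all operators is 2+2+2+3+2 = 11, and 10 slots are needed, so at most 10 can be filled.
An assignment achieving 10: Slot 1→Ueda, Slot 2→Tanaka, Slot 3→Ueda, Slot 4→Tanaka, Slot 5→Horvat, Slot 6→Horvat+Tanaka, Slot 7→Ito+Baptiste, Slot 8→Ito.
Loads: Ueda 2/2, Horvat 2/2, Ito 2/2, Tanaka 3/3, Baptiste 1/2.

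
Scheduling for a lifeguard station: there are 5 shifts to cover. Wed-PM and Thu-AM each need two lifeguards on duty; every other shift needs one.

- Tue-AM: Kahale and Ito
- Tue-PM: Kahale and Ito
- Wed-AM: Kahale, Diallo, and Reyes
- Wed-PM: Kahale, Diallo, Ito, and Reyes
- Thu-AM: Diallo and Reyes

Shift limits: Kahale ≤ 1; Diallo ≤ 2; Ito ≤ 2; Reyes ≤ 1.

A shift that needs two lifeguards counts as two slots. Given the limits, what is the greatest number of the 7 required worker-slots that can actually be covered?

Total capacity across all lifeguards is 1+2+2+1 = 6, and 7 slots are needed, so at most 6 can be filled.
An assignment achieving 6: Tue-AM→Kahale, Tue-PM→Ito, Wed-AM→Diallo, Wed-PM→Ito, Thu-AM→Diallo+Reyes.
Loads: Kahale 1/1, Diallo 2/2, Ito 2/2, Reyes 1/1.

6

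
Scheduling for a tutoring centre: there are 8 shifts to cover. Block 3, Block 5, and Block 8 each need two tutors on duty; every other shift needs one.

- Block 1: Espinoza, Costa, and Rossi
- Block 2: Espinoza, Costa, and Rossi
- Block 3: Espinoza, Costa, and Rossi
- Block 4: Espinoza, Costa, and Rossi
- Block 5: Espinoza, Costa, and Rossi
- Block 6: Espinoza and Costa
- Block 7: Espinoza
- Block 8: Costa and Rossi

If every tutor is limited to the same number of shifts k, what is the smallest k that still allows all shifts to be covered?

With 3 tutors and 11 worker-slots to fill, someone must work at least ⌈11/3⌉ = 4 shifts, so k ≥ 4.
k = 4 works: Block 1→Espinoza, Block 2→Espinoza, Block 3→Costa+Rossi, Block 4→Costa, Block 5→Costa+Rossi, Block 6→Espinoza, Block 7→Espinoza, Block 8→Costa+Rossi.
Loads: Espinoza 4, Costa 4, Rossi 3 — all ≤ 4.

4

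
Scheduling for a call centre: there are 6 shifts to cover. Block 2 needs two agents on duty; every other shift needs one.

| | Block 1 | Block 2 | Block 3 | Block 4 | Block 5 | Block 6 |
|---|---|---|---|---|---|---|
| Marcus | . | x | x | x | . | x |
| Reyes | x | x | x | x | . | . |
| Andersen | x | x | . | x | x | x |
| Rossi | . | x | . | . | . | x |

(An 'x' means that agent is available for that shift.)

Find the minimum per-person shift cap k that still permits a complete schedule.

2

With 4 agents and 7 worker-slots to fill, someone must work at least ⌈7/4⌉ = 2 shifts, so k ≥ 2.
k = 2 works: Block 1→Reyes, Block 2→Reyes+Rossi, Block 3→Marcus, Block 4→Marcus, Block 5→Andersen, Block 6→Andersen.
Loads: Marcus 2, Reyes 2, Andersen 2, Rossi 1 — all ≤ 2.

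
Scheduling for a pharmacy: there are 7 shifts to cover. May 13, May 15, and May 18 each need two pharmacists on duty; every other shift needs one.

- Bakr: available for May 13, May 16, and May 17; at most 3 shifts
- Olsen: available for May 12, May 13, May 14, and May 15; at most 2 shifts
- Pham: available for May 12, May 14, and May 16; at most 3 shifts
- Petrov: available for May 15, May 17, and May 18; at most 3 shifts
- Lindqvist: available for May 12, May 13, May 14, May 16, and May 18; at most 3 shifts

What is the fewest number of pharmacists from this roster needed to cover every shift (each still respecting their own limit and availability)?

10 slots to fill and no one can take more than 3, so at least ⌈10/3⌉ = 4 pharmacists are needed.
Bakr, Olsen, Petrov, and Lindqvist alone can cover everything: May 12→Olsen, May 13→Bakr+Lindqvist, May 14→Lindqvist, May 15→Olsen+Petrov, May 16→Bakr, May 17→Bakr, May 18→Petrov+Lindqvist.

4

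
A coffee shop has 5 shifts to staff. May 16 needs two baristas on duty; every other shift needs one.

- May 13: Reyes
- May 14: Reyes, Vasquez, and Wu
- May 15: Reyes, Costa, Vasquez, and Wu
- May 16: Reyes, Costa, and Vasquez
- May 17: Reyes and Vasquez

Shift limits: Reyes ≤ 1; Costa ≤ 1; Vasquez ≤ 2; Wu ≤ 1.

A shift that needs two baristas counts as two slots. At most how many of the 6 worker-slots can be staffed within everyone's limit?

5

Total capacity across all baristas is 1+1+2+1 = 5, and 6 slots are needed, so at most 5 can be filled.
An assignment achieving 5: May 13→Reyes, May 14→Vasquez, May 15→Wu, May 16→Costa, May 17→Vasquez.
Loads: Reyes 1/1, Costa 1/1, Vasquez 2/2, Wu 1/1.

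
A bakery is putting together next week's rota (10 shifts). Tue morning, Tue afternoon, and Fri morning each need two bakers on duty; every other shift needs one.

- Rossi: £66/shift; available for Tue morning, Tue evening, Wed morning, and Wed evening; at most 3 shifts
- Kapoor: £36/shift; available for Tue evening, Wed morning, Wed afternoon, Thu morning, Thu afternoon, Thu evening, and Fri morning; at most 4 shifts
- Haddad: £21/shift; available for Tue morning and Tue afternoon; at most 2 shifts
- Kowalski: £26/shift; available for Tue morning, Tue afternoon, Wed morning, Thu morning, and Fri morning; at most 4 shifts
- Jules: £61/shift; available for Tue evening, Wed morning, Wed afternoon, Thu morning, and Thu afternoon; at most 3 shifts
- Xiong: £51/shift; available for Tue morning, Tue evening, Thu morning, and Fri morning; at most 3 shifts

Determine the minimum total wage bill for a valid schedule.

Tue afternoon can only be covered by Haddad and Kowalski, so that assignment is forced.
Wed evening can only be covered by Rossi, so that assignment is forced.
Thu evening can only be covered by Kapoor, so that assignment is forced.
Picking the cheapest available baker for each shift independently would cost £418, but that ignores the shift limits.
An optimal schedule: Tue morning→Haddad+Xiong, Tue afternoon→Haddad+Kowalski, Tue evening→Xiong, Wed morning→Kowalski, Wed afternoon→Kapoor, Wed evening→Rossi, Thu morning→Kowalski, Thu afternoon→Kapoor, Thu evening→Kapoor, Fri morning→Kowalski+Kapoor.
Total: 21 + 51 + 21 + 26 + 51 + 26 + 36 + 66 + 26 + 36 + 36 + 26 + 36 = £458.

£458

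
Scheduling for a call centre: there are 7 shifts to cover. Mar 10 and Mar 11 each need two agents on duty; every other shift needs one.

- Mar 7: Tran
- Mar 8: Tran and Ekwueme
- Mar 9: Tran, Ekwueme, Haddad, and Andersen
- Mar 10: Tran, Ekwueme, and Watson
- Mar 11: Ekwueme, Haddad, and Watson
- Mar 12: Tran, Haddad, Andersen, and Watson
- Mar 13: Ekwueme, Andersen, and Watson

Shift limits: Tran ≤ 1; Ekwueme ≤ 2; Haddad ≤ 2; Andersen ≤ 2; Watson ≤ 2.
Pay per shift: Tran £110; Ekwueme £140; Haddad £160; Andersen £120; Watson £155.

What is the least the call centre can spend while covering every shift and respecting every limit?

Mar 7 can only be covered by Tran, so that assignment is forced.
Picking the cheapest available agent for each shift independently would cost £1105, but that ignores the shift limits.
An optimal schedule: Mar 7→Tran, Mar 8→Ekwueme, Mar 9→Haddad, Mar 10→Ekwueme+Watson, Mar 11→Haddad+Watson, Mar 12→Andersen, Mar 13→Andersen.
Total: 110 + 140 + 160 + 140 + 155 + 160 + 155 + 120 + 120 = £1260.

£1260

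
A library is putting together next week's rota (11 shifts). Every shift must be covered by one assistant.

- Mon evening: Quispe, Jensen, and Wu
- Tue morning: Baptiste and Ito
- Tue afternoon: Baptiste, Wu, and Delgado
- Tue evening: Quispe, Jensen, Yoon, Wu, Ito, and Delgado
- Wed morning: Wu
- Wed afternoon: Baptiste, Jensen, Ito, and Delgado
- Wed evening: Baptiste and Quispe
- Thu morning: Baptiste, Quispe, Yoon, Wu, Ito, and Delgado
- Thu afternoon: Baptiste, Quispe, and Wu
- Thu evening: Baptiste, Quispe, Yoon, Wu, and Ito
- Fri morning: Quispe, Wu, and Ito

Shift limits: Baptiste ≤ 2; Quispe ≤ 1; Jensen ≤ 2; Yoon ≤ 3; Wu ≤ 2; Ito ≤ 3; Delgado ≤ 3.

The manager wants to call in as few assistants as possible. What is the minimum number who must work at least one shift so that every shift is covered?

5

11 slots to fill and no one can take more than 3, so at least ⌈11/3⌉ = 4 assistants are needed.
No set of 4 assistants can cover every shift (each such set leaves at least one shift with no one available or exceeds a cap).
Baptiste, Quispe, Yoon, Wu, and Ito alone can cover everything: Mon evening→Quispe, Tue morning→Ito, Tue afternoon→Baptiste, Tue evening→Yoon, Wed morning→Wu, Wed afternoon→Ito, Wed evening→Baptiste, Thu morning→Yoon, Thu afternoon→Wu, Thu evening→Yoon, Fri morning→Ito.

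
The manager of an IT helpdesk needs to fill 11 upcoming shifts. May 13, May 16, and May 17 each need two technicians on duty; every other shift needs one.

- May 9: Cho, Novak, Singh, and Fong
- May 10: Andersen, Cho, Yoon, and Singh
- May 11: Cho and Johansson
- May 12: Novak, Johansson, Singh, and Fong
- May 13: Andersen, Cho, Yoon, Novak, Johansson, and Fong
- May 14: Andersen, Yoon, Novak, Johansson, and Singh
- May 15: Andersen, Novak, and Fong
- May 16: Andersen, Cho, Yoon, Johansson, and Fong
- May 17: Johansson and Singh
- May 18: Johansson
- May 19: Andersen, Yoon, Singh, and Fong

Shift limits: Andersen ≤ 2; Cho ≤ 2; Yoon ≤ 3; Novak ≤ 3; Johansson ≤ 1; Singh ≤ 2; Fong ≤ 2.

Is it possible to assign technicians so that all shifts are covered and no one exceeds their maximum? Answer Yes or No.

Total capacity is 15 and 14 slots are needed, so capacity alone doesn't rule it out.
Shifts {May 17, May 18} need 3 worker-slots in total, but the technicians available for any of those shifts (Johansson and Singh) can supply at most 2 among them. So no valid schedule exists.

No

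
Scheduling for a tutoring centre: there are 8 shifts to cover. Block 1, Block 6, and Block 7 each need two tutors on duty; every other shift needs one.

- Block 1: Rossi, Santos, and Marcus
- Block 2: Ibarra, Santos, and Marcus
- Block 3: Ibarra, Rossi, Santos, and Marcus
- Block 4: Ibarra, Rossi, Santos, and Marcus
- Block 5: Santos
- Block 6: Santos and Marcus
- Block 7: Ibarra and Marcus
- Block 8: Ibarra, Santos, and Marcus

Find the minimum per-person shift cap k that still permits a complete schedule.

3

With 4 tutors and 11 worker-slots to fill, someone must work at least ⌈11/4⌉ = 3 shifts, so k ≥ 3.
k = 3 works: Block 1→Rossi+Santos, Block 2→Ibarra, Block 3→Rossi, Block 4→Rossi, Block 5→Santos, Block 6→Santos+Marcus, Block 7→Ibarra+Marcus, Block 8→Ibarra.
Loads: Ibarra 3, Rossi 3, Santos 3, Marcus 2 — all ≤ 3.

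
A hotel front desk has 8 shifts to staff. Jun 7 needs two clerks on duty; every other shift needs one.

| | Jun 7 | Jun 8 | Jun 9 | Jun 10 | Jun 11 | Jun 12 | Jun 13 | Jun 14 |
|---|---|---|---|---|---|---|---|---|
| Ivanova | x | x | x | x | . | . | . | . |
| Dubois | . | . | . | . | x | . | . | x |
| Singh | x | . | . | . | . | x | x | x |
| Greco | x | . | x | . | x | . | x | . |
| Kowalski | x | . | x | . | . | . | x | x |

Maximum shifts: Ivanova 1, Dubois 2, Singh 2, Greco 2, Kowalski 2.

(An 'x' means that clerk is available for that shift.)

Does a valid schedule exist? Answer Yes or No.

Total capacity is 9 and 9 slots are needed, so capacity alone doesn't rule it out.
Shifts {Jun 8, Jun 10} need 2 worker-slots in total, but the clerks available for any of those shifts (Ivanova) can supply at most 1 among them. So no valid schedule exists.

No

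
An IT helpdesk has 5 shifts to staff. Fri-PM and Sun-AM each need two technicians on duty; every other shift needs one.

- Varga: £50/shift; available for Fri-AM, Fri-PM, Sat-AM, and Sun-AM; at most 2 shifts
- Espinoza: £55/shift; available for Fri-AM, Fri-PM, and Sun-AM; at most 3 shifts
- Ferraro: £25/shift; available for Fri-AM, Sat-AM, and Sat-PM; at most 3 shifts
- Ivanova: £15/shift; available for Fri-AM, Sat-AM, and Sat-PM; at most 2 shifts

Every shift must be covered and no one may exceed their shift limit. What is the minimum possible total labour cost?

Fri-PM can only be covered by Varga and Espinoza, so that assignment is forced.
Sun-AM can only be covered by Varga and Espinoza, so that assignment is forced.
Picking the cheapest available technician for each shift independently would cost £255, but that ignores the shift limits.
An optimal schedule: Fri-AM→Ferraro, Fri-PM→Varga+Espinoza, Sat-AM→Ivanova, Sat-PM→Ivanova, Sun-AM→Varga+Espinoza.
Total: 25 + 50 + 55 + 15 + 15 + 50 + 55 = £265.

£265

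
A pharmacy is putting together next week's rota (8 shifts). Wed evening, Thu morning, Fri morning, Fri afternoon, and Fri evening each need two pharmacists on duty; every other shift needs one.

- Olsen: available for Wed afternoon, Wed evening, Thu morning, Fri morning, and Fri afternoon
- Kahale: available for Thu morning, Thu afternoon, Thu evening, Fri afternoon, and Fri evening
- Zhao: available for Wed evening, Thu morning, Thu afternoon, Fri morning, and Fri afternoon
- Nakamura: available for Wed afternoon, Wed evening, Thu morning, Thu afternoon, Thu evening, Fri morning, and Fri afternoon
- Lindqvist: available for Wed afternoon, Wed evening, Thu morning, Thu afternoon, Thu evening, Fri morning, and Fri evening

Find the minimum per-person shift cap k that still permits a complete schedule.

With 5 pharmacists and 13 worker-slots to fill, someone must work at least ⌈13/5⌉ = 3 shifts, so k ≥ 3.
k = 3 works: Wed afternoon→Olsen, Wed evening→Olsen+Zhao, Thu morning→Nakamura+Lindqvist, Thu afternoon→Kahale, Thu evening→Kahale, Fri morning→Olsen+Zhao, Fri afternoon→Zhao+Nakamura, Fri evening→Kahale+Lindqvist.
Loads: Olsen 3, Kahale 3, Zhao 3, Nakamura 2, Lindqvist 2 — all ≤ 3.

3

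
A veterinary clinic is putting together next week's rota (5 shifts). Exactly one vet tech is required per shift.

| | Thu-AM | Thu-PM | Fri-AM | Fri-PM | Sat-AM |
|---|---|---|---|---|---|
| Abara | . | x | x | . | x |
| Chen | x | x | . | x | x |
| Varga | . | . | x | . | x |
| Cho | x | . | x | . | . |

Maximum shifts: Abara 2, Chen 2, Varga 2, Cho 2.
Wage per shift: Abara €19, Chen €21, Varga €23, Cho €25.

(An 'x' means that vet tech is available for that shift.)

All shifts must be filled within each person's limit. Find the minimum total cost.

€103

Fri-PM can only be covered by Chen, so that assignment is forced.
Picking the cheapest available vet tech for each shift independently would cost €99, but that ignores the shift limits.
An optimal schedule: Thu-AM→Chen, Thu-PM→Abara, Fri-AM→Abara, Fri-PM→Chen, Sat-AM→Varga.
Total: 21 + 19 + 19 + 21 + 23 = €103.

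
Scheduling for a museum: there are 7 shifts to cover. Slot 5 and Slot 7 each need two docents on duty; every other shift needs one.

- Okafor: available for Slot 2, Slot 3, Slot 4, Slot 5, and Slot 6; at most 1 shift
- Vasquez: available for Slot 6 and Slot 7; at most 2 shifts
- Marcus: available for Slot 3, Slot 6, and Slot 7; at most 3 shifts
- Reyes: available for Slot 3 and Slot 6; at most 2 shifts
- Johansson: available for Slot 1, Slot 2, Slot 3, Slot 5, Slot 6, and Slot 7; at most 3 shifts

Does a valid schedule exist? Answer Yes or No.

No

Total capacity is 11 and 9 slots are needed, so capacity alone doesn't rule it out.
Shifts {Slot 4, Slot 5} need 3 worker-slots in total, but the docents available for any of those shifts (Okafor and Johansson) can supply at most 2 among them. So no valid schedule exists.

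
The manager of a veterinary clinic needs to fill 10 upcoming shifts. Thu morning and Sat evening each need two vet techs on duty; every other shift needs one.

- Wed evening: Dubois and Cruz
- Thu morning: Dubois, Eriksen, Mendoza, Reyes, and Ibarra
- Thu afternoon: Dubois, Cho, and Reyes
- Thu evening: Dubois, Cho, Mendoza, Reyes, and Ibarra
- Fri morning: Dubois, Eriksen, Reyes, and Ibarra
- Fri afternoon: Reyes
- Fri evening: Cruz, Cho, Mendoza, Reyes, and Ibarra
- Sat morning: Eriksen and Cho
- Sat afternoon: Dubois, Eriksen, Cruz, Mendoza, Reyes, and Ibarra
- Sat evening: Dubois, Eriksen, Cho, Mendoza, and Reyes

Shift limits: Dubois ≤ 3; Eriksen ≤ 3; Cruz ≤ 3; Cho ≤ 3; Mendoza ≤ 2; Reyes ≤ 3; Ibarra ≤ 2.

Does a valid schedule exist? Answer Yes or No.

Yes

Fri afternoon can only be covered by Reyes, so that assignment is forced.
One valid schedule: Wed evening→Dubois, Thu morning→Eriksen+Mendoza, Thu afternoon→Dubois, Thu evening→Cho, Fri morning→Dubois, Fri afternoon→Reyes, Fri evening→Cruz, Sat morning→Eriksen, Sat afternoon→Eriksen, Sat evening→Cho+Mendoza.
Loads: Dubois 3/3, Eriksen 3/3, Cruz 1/3, Cho 2/3, Mendoza 2/2, Reyes 1/3, Ibarra 0/2 — all within limits.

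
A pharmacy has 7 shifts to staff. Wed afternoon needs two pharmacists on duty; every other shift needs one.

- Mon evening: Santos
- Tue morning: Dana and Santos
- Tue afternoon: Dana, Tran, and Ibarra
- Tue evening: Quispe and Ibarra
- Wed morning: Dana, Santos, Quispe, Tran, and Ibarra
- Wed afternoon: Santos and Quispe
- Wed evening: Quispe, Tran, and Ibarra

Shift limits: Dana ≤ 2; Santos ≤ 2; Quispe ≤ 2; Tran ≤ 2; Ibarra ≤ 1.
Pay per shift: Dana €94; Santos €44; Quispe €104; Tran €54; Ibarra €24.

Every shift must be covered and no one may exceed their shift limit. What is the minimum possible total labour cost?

€512

Mon evening can only be covered by Santos, so that assignment is forced.
Wed afternoon can only be covered by Santos and Quispe, so that assignment is forced.
Picking the cheapest available pharmacist for each shift independently would cost €332, but that ignores the shift limits.
An optimal schedule: Mon evening→Santos, Tue morning→Dana, Tue afternoon→Tran, Tue evening→Ibarra, Wed morning→Dana, Wed afternoon→Santos+Quispe, Wed evening→Tran.
Total: 44 + 94 + 54 + 24 + 94 + 44 + 104 + 54 = €512.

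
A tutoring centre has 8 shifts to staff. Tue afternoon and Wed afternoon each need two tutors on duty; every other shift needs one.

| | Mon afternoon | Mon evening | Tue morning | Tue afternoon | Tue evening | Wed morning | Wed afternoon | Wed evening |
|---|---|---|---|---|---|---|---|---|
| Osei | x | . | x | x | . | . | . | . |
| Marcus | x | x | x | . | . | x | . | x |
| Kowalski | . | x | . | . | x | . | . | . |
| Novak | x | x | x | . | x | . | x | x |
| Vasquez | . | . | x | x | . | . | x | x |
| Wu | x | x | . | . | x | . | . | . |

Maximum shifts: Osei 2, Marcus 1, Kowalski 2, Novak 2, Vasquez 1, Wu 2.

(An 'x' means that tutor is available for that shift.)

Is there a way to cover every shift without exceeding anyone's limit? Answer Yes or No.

Total capacity is 10 and 10 slots are needed, so capacity alone doesn't rule it out.
Shifts {Tue afternoon, Wed afternoon} need 4 worker-slots in total, but the tutors available for any of those shifts (Osei, Novak, and Vasquez) can supply at most 3 among them. So no valid schedule exists.

No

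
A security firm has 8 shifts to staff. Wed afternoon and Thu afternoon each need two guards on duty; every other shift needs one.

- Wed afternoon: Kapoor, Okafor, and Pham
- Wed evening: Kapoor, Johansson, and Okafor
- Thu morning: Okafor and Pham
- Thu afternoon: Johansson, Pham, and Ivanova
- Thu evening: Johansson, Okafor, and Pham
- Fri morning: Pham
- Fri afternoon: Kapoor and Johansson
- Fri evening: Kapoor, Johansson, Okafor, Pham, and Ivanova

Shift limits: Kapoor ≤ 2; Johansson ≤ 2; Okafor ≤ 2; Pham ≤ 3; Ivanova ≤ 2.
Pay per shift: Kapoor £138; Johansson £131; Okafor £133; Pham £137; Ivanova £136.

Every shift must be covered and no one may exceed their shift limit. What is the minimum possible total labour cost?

Fri morning can only be covered by Pham, so that assignment is forced.
Picking the cheapest available guard for each shift independently would cost £1331, but that ignores the shift limits.
An optimal schedule: Wed afternoon→Okafor+Pham, Wed evening→Kapoor, Thu morning→Okafor, Thu afternoon→Johansson+Ivanova, Thu evening→Pham, Fri morning→Pham, Fri afternoon→Johansson, Fri evening→Ivanova.
Total: 133 + 137 + 138 + 133 + 131 + 136 + 137 + 137 + 131 + 136 = £1349.

£1349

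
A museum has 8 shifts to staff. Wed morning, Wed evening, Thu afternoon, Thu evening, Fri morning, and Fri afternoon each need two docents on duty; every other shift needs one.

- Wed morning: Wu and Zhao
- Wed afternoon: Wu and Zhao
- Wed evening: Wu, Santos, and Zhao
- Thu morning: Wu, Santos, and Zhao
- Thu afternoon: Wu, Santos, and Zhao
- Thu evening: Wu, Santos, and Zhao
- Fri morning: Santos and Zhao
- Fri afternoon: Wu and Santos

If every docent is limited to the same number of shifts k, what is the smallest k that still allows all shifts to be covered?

With 3 docents and 14 worker-slots to fill, someone must work at least ⌈14/3⌉ = 5 shifts, so k ≥ 5.
k = 5 works: Wed morning→Wu+Zhao, Wed afternoon→Wu, Wed evening→Wu+Santos, Thu morning→Wu, Thu afternoon→Santos+Zhao, Thu evening→Santos+Zhao, Fri morning→Santos+Zhao, Fri afternoon→Wu+Santos.
Loads: Wu 5, Santos 5, Zhao 4 — all ≤ 5.

5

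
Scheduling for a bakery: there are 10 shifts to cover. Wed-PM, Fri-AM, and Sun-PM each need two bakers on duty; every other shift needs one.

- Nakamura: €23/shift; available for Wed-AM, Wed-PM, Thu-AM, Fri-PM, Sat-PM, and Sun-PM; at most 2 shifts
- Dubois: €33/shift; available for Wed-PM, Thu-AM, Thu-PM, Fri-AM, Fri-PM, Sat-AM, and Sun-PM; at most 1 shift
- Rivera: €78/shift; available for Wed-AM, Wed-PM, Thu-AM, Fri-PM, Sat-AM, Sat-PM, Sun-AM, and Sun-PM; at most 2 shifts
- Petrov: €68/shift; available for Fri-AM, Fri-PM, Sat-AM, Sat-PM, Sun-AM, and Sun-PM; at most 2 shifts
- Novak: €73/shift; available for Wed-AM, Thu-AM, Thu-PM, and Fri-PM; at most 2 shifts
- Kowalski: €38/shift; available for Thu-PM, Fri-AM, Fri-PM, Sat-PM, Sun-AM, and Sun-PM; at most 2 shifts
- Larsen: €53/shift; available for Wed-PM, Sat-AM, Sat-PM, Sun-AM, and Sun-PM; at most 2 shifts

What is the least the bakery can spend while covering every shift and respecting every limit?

€699

Picking the cheapest available baker for each shift independently would cost €379, but that ignores the shift limits.
An optimal schedule: Wed-AM→Nakamura, Wed-PM→Nakamura+Larsen, Thu-AM→Novak, Thu-PM→Dubois, Fri-AM→Petrov+Kowalski, Fri-PM→Novak, Sat-AM→Rivera, Sat-PM→Petrov, Sun-AM→Rivera, Sun-PM→Kowalski+Larsen.
Total: 23 + 23 + 53 + 73 + 33 + 68 + 38 + 73 + 78 + 68 + 78 + 38 + 53 = €699.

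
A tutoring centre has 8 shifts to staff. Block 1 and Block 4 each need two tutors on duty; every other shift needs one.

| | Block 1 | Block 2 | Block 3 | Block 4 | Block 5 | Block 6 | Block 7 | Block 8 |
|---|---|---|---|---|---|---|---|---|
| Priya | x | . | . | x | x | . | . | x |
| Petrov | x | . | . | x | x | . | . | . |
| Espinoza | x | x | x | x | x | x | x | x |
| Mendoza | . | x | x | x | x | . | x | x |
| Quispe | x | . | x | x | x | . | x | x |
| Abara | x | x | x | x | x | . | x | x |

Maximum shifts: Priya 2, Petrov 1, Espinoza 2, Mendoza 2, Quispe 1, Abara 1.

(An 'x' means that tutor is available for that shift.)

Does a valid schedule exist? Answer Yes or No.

Total capacity is 2+1+2+2+1+1 = 9 but 10 worker-slots are needed — infeasible.

No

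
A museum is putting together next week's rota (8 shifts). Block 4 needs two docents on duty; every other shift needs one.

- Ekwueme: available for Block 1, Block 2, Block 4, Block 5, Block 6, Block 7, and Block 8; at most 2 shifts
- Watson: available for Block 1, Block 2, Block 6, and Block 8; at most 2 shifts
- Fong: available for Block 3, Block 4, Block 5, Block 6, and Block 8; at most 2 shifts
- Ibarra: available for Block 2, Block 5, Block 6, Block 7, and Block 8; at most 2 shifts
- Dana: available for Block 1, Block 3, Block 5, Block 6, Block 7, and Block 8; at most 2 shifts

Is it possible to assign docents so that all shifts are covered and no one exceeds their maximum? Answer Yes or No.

Yes

Block 4 can only be covered by Ekwueme and Fong, so that assignment is forced.
One valid schedule: Block 1→Ekwueme, Block 2→Watson, Block 3→Fong, Block 4→Ekwueme+Fong, Block 5→Ibarra, Block 6→Watson, Block 7→Ibarra, Block 8→Dana.
Loads: Ekwueme 2/2, Watson 2/2, Fong 2/2, Ibarra 2/2, Dana 1/2 — all within limits.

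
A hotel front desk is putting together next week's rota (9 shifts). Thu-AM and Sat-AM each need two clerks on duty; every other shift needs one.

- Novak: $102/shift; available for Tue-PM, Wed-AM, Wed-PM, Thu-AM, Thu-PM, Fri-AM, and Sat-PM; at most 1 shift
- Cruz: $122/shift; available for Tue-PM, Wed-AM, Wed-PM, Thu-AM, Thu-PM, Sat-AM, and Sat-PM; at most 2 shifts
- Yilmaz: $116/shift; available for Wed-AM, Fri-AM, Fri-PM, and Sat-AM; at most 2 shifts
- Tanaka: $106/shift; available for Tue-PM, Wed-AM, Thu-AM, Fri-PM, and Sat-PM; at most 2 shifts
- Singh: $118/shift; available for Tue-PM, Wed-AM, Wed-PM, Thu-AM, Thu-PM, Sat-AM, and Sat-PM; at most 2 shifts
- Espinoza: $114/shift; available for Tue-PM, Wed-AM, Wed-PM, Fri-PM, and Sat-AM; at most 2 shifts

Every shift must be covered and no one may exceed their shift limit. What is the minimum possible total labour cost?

$1254

Picking the cheapest available clerk for each shift independently would cost $1156, but that ignores the shift limits.
An optimal schedule: Tue-PM→Singh, Wed-AM→Espinoza, Wed-PM→Cruz, Thu-AM→Tanaka+Singh, Thu-PM→Cruz, Fri-AM→Novak, Fri-PM→Yilmaz, Sat-AM→Yilmaz+Espinoza, Sat-PM→Tanaka.
Total: 118 + 114 + 122 + 106 + 118 + 122 + 102 + 116 + 116 + 114 + 106 = $1254.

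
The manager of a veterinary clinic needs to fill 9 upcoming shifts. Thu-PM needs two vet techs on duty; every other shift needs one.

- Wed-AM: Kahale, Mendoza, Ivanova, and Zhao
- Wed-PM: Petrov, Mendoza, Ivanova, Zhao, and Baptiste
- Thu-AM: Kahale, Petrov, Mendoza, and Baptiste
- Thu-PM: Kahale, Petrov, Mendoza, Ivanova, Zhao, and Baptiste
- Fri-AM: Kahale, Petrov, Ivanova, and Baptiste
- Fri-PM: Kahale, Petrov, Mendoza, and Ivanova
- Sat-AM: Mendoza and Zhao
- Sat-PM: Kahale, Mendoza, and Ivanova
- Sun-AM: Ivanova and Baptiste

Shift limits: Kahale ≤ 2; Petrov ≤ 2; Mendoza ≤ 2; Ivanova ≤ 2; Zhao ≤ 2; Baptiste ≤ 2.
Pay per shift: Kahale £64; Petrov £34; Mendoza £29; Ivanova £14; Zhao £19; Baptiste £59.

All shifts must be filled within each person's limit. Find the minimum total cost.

£310

Picking the cheapest available vet tech for each shift independently would cost £165, but that ignores the shift limits.
An optimal schedule: Wed-AM→Zhao, Wed-PM→Baptiste, Thu-AM→Mendoza, Thu-PM→Petrov+Baptiste, Fri-AM→Petrov, Fri-PM→Mendoza, Sat-AM→Zhao, Sat-PM→Ivanova, Sun-AM→Ivanova.
Total: 19 + 59 + 29 + 34 + 59 + 34 + 29 + 19 + 14 + 14 = £310.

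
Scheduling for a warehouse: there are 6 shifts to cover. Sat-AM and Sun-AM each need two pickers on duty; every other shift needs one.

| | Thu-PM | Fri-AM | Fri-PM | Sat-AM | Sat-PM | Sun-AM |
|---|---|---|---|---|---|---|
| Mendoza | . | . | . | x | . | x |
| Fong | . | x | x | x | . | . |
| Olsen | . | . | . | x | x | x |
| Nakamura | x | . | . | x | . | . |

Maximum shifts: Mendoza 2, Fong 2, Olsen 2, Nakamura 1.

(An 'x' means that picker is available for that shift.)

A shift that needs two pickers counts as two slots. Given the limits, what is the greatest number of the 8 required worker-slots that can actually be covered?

7

Total capacity across all pickers is 2+2+2+1 = 7, and 8 slots are needed, so at most 7 can be filled.
An assignment achieving 7: Thu-PM→Nakamura, Fri-AM→Fong, Fri-PM→Fong, Sat-AM→Mendoza, Sat-PM→Olsen, Sun-AM→Mendoza+Olsen.
Loads: Mendoza 2/2, Fong 2/2, Olsen 2/2, Nakamura 1/1.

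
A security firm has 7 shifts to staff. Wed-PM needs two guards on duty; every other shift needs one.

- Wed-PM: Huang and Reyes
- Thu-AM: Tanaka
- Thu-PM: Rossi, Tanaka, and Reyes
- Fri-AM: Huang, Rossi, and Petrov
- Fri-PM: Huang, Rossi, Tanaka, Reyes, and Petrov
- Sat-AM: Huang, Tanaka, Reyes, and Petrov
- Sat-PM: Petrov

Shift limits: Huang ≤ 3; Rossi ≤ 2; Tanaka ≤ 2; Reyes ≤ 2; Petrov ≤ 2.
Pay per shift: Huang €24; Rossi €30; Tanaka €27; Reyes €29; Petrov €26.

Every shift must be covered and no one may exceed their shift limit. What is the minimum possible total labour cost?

Wed-PM can only be covered by Huang and Reyes, so that assignment is forced.
Thu-AM can only be covered by Tanaka, so that assignment is forced.
Sat-PM can only be covered by Petrov, so that assignment is forced.
Picking the cheapest available guard for each shift independently would cost €205, but that ignores the shift limits.
An optimal schedule: Wed-PM→Huang+Reyes, Thu-AM→Tanaka, Thu-PM→Tanaka, Fri-AM→Huang, Fri-PM→Petrov, Sat-AM→Huang, Sat-PM→Petrov.
Total: 24 + 29 + 27 + 27 + 24 + 26 + 24 + 26 = €207.

€207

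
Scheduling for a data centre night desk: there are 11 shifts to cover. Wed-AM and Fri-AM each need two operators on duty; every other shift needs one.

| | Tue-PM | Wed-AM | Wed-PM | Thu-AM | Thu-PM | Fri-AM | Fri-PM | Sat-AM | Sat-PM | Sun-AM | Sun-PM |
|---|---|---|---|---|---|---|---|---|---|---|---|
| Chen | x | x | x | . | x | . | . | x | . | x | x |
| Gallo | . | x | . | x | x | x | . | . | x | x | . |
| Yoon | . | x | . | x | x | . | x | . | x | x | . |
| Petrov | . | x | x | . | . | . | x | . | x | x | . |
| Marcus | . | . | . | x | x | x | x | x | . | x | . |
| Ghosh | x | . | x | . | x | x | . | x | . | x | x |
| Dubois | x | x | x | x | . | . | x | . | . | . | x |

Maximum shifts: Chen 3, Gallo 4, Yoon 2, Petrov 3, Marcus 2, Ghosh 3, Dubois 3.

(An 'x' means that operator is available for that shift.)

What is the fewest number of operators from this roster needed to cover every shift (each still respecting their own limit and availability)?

4

13 slots to fill and no one can take more than 4, so at least ⌈13/4⌉ = 4 operators are needed.
Chen, Gallo, Petrov, and Ghosh alone can cover everything: Tue-PM→Chen, Wed-AM→Gallo+Petrov, Wed-PM→Petrov, Thu-AM→Gallo, Thu-PM→Ghosh, Fri-AM→Gallo+Ghosh, Fri-PM→Petrov, Sat-AM→Chen, Sat-PM→Gallo, Sun-AM→Ghosh, Sun-PM→Chen.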